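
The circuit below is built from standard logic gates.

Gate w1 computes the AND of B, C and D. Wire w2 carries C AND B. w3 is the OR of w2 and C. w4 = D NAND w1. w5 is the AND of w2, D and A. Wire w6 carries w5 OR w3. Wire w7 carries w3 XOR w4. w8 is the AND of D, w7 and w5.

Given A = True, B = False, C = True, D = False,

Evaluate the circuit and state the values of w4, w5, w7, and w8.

w4 = True, w5 = False, w7 = False, w8 = False

w1 = B AND C AND D = False AND True AND False = False
w2 = C AND B = True AND False = False
w3 = w2 OR C = False OR True = True
w4 = D NAND w1 = False NAND False = True
w5 = w2 AND D AND A = False AND False AND True = False
w7 = w3 XOR w4 = True XOR True = False
w8 = D AND w7 AND w5 = False AND False AND False = False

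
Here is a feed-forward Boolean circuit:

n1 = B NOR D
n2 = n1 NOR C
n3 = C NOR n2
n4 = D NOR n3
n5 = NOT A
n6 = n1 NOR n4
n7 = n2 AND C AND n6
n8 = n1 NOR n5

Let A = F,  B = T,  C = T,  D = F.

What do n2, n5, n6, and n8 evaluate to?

n2 = F; n5 = T; n6 = F; n8 = F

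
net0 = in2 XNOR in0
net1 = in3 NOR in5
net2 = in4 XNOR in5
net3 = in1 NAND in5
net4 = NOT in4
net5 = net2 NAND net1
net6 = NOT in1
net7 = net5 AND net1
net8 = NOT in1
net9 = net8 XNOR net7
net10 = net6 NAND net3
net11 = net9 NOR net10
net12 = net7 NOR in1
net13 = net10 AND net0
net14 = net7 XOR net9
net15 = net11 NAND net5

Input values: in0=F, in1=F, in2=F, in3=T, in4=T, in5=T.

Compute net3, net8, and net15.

net3 = T, net8 = T, net15 = F

net1 = in3 NOR in5 = T NOR T = F
net2 = in4 XNOR in5 = T XNOR T = T
net3 = in1 NAND in5 = F NAND T = T
net5 = net2 NAND net1 = T NAND F = T
net6 = NOT in1 = NOT F = T
net7 = net5 AND net1 = T AND F = F
net8 = NOT in1 = NOT F = T
net9 = net8 XNOR net7 = T XNOR F = F
net10 = net6 NAND net3 = T NAND T = F
net11 = net9 NOR net10 = F NOR F = T
net15 = net11 NAND net5 = T NAND T = F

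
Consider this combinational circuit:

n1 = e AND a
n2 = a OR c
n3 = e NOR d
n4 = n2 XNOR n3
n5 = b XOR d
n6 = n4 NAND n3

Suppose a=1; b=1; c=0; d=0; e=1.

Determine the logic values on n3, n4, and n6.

n2 = a OR c = 1 OR 0 = 1
n3 = e NOR d = 1 NOR 0 = 0
n4 = n2 XNOR n3 = 1 XNOR 0 = 0
n6 = n4 NAND n3 = 0 NAND 0 = 1

n3 = 0, n4 = 0, n6 = 1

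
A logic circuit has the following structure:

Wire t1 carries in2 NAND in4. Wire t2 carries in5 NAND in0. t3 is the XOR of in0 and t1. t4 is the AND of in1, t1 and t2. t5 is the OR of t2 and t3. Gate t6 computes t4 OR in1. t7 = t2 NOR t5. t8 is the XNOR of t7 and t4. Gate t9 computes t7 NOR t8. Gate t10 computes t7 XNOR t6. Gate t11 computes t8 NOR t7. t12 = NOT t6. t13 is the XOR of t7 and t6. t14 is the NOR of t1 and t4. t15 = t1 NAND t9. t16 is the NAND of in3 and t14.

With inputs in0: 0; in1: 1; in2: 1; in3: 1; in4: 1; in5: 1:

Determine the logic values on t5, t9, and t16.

t1 = in2 NAND in4 = 1 NAND 1 = 0
t2 = in5 NAND in0 = 1 NAND 0 = 1
t3 = in0 XOR t1 = 0 XOR 0 = 0
t4 = in1 AND t1 AND t2 = 1 AND 0 AND 1 = 0
t5 = t2 OR t3 = 1 OR 0 = 1
t7 = t2 NOR t5 = 1 NOR 1 = 0
t8 = t7 XNOR t4 = 0 XNOR 0 = 1
t9 = t7 NOR t8 = 0 NOR 1 = 0
t14 = t1 NOR t4 = 0 NOR 0 = 1
t16 = in3 NAND t14 = 1 NAND 1 = 0

t5 = 1, t9 = 0, t16 = 0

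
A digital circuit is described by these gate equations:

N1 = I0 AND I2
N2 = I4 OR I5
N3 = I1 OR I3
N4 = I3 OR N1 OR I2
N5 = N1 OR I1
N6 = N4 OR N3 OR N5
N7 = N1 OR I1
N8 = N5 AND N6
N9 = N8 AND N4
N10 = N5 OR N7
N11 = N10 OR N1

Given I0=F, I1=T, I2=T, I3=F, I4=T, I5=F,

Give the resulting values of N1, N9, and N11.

N1 = F, N9 = T, N11 = T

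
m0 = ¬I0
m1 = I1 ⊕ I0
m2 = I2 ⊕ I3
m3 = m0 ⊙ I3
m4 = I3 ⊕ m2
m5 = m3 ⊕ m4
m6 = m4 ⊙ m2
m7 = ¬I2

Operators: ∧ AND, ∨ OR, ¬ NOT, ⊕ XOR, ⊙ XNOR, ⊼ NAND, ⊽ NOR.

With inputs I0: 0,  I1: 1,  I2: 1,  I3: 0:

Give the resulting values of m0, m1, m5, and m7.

m0 = NOT I0 = NOT 0 = 1
m1 = I1 XOR I0 = 1 XOR 0 = 1
m2 = I2 XOR I3 = 1 XOR 0 = 1
m3 = m0 XNOR I3 = 1 XNOR 0 = 0
m4 = I3 XOR m2 = 0 XOR 1 = 1
m5 = m3 XOR m4 = 0 XOR 1 = 1
m7 = NOT I2 = NOT 1 = 0

m0 = 1  m1 = 1  m5 = 1  m7 = 0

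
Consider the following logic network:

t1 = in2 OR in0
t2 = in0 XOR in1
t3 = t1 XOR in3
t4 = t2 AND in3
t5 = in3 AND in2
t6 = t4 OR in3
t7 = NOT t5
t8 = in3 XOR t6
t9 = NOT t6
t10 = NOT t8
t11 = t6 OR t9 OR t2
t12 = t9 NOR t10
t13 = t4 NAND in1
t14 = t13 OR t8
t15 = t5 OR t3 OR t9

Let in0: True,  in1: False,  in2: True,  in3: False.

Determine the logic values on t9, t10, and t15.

t1 = in2 OR in0 = True OR True = True
t2 = in0 XOR in1 = True XOR False = True
t3 = t1 XOR in3 = True XOR False = True
t4 = t2 AND in3 = True AND False = False
t5 = in3 AND in2 = False AND True = False
t6 = t4 OR in3 = False OR False = False
t8 = in3 XOR t6 = False XOR False = False
t9 = NOT t6 = NOT False = True
t10 = NOT t8 = NOT False = True
t15 = t5 OR t3 OR t9 = False OR True OR True = True

t9 = True, t10 = True, t15 = True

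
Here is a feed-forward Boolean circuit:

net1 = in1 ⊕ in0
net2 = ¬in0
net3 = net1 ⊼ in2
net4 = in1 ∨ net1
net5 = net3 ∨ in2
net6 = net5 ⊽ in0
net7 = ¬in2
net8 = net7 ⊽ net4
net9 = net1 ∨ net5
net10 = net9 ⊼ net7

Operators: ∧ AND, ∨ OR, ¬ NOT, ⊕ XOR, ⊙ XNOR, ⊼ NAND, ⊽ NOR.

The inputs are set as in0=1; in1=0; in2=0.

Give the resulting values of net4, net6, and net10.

net4 = 1  net6 = 0  net10 = 0

net1 = in1 XOR in0 = 0 XOR 1 = 1
net3 = net1 NAND in2 = 1 NAND 0 = 1
net4 = in1 OR net1 = 0 OR 1 = 1
net5 = net3 OR in2 = 1 OR 0 = 1
net6 = net5 NOR in0 = 1 NOR 1 = 0
net7 = NOT in2 = NOT 0 = 1
net9 = net1 OR net5 = 1 OR 1 = 1
net10 = net9 NAND net7 = 1 NAND 1 = 0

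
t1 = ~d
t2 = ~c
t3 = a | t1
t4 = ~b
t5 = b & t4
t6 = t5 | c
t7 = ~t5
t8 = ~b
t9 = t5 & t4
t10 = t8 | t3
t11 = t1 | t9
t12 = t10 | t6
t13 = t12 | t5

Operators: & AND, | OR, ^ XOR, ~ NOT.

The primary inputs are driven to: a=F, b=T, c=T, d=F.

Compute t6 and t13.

t6 = T, t13 = T

t1 = NOT d = NOT F = T
t3 = a OR t1 = F OR T = T
t4 = NOT b = NOT T = F
t5 = b AND t4 = T AND F = F
t6 = t5 OR c = F OR T = T
t8 = NOT b = NOT T = F
t10 = t8 OR t3 = F OR T = T
t12 = t10 OR t6 = T OR T = T
t13 = t12 OR t5 = T OR F = T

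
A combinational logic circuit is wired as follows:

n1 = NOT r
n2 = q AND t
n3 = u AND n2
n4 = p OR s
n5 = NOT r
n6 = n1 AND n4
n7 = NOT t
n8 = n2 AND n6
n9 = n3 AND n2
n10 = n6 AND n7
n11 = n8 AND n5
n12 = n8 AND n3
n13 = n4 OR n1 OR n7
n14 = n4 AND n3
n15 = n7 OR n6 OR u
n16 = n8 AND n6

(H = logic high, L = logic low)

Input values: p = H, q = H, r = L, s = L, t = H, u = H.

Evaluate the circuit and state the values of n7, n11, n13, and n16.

n1 = NOT r = NOT L = H
n2 = q AND t = H AND H = H
n4 = p OR s = H OR L = H
n5 = NOT r = NOT L = H
n6 = n1 AND n4 = H AND H = H
n7 = NOT t = NOT H = L
n8 = n2 AND n6 = H AND H = H
n11 = n8 AND n5 = H AND H = H
n13 = n4 OR n1 OR n7 = H OR H OR L = H
n16 = n8 AND n6 = H AND H = H

n7 = L  n11 = H  n13 = H  n16 = H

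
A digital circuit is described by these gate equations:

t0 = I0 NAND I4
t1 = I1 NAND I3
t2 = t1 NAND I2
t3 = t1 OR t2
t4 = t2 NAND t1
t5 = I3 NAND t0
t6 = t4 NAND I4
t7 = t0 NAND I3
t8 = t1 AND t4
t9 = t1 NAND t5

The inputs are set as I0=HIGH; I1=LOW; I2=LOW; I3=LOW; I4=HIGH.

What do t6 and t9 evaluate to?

t6 = HIGH; t9 = LOW

t0 = I0 NAND I4 = HIGH NAND HIGH = LOW
t1 = I1 NAND I3 = LOW NAND LOW = HIGH
t2 = t1 NAND I2 = HIGH NAND LOW = HIGH
t4 = t2 NAND t1 = HIGH NAND HIGH = LOW
t5 = I3 NAND t0 = LOW NAND LOW = HIGH
t6 = t4 NAND I4 = LOW NAND HIGH = HIGH
t9 = t1 NAND t5 = HIGH NAND HIGH = LOW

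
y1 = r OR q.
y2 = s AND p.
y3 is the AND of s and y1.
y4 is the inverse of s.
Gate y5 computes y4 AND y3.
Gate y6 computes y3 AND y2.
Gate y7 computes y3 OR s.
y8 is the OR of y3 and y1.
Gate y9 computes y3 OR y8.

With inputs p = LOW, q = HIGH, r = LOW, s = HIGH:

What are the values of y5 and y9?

y5 = LOW; y9 = HIGH

y1 = r OR q = LOW OR HIGH = HIGH
y3 = s AND y1 = HIGH AND HIGH = HIGH
y4 = NOT s = NOT HIGH = LOW
y5 = y4 AND y3 = LOW AND HIGH = LOW
y8 = y3 OR y1 = HIGH OR HIGH = HIGH
y9 = y3 OR y8 = HIGH OR HIGH = HIGH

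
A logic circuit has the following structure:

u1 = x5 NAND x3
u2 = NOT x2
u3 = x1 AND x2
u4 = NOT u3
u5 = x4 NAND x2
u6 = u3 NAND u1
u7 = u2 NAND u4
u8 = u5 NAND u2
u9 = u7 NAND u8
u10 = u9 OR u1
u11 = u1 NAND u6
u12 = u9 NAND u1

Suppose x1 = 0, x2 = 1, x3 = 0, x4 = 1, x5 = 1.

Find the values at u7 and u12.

u1 = x5 NAND x3 = 1 NAND 0 = 1
u2 = NOT x2 = NOT 1 = 0
u3 = x1 AND x2 = 0 AND 1 = 0
u4 = NOT u3 = NOT 0 = 1
u5 = x4 NAND x2 = 1 NAND 1 = 0
u7 = u2 NAND u4 = 0 NAND 1 = 1
u8 = u5 NAND u2 = 0 NAND 0 = 1
u9 = u7 NAND u8 = 1 NAND 1 = 0
u12 = u9 NAND u1 = 0 NAND 1 = 1

u7 = 1; u12 = 1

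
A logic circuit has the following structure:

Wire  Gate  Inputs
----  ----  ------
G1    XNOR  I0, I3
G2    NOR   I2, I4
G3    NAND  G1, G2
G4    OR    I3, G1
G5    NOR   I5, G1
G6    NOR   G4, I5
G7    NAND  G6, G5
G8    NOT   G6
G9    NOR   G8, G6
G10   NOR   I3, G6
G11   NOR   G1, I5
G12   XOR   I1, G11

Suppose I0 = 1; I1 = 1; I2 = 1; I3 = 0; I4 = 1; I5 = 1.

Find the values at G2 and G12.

G1 = I0 XNOR I3 = 1 XNOR 0 = 0
G2 = I2 NOR I4 = 1 NOR 1 = 0
G11 = G1 NOR I5 = 0 NOR 1 = 0
G12 = I1 XOR G11 = 1 XOR 0 = 1

G2 = 0; G12 = 1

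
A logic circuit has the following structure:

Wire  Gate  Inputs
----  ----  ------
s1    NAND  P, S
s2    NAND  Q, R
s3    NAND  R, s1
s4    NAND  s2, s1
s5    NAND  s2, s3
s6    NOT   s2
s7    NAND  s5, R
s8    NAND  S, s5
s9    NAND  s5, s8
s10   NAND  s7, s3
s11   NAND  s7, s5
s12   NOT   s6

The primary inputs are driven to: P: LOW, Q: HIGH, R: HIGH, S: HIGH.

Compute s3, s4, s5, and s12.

s1 = P NAND S = LOW NAND HIGH = HIGH
s2 = Q NAND R = HIGH NAND HIGH = LOW
s3 = R NAND s1 = HIGH NAND HIGH = LOW
s4 = s2 NAND s1 = LOW NAND HIGH = HIGH
s5 = s2 NAND s3 = LOW NAND LOW = HIGH
s6 = NOT s2 = NOT LOW = HIGH
s12 = NOT s6 = NOT HIGH = LOW

s3 = LOW, s4 = HIGH, s5 = HIGH, s12 = LOW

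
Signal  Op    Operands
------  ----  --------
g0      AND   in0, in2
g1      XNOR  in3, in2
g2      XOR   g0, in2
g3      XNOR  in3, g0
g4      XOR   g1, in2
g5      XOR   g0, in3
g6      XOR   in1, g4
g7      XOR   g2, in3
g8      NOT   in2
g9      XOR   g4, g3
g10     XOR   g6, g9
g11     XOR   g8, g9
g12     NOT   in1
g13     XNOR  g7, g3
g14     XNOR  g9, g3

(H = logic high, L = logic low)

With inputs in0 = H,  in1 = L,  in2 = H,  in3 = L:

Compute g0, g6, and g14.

g0 = H, g6 = H, g14 = L

g0 = in0 AND in2 = H AND H = H
g1 = in3 XNOR in2 = L XNOR H = L
g3 = in3 XNOR g0 = L XNOR H = L
g4 = g1 XOR in2 = L XOR H = H
g6 = in1 XOR g4 = L XOR H = H
g9 = g4 XOR g3 = H XOR L = H
g14 = g9 XNOR g3 = H XNOR L = L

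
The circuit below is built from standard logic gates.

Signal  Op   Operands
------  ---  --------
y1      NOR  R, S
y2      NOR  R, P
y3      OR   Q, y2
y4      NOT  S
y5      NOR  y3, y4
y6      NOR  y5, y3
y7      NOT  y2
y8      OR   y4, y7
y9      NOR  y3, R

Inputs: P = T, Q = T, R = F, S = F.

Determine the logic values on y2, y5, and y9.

y2 = R NOR P = F NOR T = F
y3 = Q OR y2 = T OR F = T
y4 = NOT S = NOT F = T
y5 = y3 NOR y4 = T NOR T = F
y9 = y3 NOR R = T NOR F = F

y2 = F; y5 = F; y9 = F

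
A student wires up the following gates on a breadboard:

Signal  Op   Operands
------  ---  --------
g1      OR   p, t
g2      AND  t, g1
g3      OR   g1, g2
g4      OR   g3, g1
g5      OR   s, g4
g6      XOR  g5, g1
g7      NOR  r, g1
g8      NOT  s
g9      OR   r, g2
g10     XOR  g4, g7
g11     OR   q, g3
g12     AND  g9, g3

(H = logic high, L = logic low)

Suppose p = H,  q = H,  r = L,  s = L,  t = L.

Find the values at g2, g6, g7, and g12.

g1 = p OR t = H OR L = H
g2 = t AND g1 = L AND H = L
g3 = g1 OR g2 = H OR L = H
g4 = g3 OR g1 = H OR H = H
g5 = s OR g4 = L OR H = H
g6 = g5 XOR g1 = H XOR H = L
g7 = r NOR g1 = L NOR H = L
g9 = r OR g2 = L OR L = L
g12 = g9 AND g3 = L AND H = L

g2 = L, g6 = L, g7 = L, g12 = L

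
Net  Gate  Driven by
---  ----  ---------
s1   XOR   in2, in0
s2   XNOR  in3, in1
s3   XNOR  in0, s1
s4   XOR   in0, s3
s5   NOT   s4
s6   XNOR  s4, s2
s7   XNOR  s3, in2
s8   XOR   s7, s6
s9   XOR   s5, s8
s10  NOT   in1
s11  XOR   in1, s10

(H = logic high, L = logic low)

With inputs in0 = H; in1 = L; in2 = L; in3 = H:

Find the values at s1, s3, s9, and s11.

s1 = in2 XOR in0 = L XOR H = H
s2 = in3 XNOR in1 = H XNOR L = L
s3 = in0 XNOR s1 = H XNOR H = H
s4 = in0 XOR s3 = H XOR H = L
s5 = NOT s4 = NOT L = H
s6 = s4 XNOR s2 = L XNOR L = H
s7 = s3 XNOR in2 = H XNOR L = L
s8 = s7 XOR s6 = L XOR H = H
s9 = s5 XOR s8 = H XOR H = L
s10 = NOT in1 = NOT L = H
s11 = in1 XOR s10 = L XOR H = H

s1 = H; s3 = H; s9 = L; s11 = H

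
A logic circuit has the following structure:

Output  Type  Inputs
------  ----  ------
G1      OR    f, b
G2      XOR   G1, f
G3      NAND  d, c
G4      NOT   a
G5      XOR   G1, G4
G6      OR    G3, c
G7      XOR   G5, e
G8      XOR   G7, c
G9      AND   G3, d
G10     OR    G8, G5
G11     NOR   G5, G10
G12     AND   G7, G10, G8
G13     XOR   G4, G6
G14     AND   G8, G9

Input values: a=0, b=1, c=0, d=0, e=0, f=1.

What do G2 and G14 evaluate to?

G1 = f OR b = 1 OR 1 = 1
G2 = G1 XOR f = 1 XOR 1 = 0
G3 = d NAND c = 0 NAND 0 = 1
G4 = NOT a = NOT 0 = 1
G5 = G1 XOR G4 = 1 XOR 1 = 0
G7 = G5 XOR e = 0 XOR 0 = 0
G8 = G7 XOR c = 0 XOR 0 = 0
G9 = G3 AND d = 1 AND 0 = 0
G14 = G8 AND G9 = 0 AND 0 = 0

G2 = 0, G14 = 0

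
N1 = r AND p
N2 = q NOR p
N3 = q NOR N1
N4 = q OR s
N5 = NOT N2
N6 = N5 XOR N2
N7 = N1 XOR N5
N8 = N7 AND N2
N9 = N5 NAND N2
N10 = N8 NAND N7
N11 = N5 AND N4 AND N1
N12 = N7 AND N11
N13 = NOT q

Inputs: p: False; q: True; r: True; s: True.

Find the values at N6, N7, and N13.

N1 = r AND p = True AND False = False
N2 = q NOR p = True NOR False = False
N5 = NOT N2 = NOT False = True
N6 = N5 XOR N2 = True XOR False = True
N7 = N1 XOR N5 = False XOR True = True
N13 = NOT q = NOT True = False

N6 = True, N7 = True, N13 = False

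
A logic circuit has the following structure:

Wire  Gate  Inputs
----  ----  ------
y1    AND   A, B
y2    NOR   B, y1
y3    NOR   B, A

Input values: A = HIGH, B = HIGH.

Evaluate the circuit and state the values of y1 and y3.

y1 = A AND B = HIGH AND HIGH = HIGH
y3 = B NOR A = HIGH NOR HIGH = LOW

y1 = HIGH  y3 = LOW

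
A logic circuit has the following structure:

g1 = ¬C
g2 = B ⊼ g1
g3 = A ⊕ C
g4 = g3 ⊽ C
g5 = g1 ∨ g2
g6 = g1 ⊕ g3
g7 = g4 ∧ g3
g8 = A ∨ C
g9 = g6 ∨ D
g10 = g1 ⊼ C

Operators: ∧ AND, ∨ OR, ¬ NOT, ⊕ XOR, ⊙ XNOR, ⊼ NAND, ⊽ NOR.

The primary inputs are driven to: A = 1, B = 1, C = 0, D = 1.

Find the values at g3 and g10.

g1 = NOT C = NOT 0 = 1
g3 = A XOR C = 1 XOR 0 = 1
g10 = g1 NAND C = 1 NAND 0 = 1

g3 = 1; g10 = 1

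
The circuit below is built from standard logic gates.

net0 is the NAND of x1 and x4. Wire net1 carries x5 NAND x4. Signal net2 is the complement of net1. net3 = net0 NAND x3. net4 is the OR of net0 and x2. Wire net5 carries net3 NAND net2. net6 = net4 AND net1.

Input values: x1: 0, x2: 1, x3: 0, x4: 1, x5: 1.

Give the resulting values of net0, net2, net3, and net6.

net0 = 1, net2 = 1, net3 = 1, net6 = 0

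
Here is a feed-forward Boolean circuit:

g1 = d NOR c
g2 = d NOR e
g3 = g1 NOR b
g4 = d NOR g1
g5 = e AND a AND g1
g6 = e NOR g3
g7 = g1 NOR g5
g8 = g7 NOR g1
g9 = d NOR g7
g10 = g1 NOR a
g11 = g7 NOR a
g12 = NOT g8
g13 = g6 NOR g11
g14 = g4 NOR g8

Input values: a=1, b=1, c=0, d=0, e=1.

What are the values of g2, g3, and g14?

g2 = 0  g3 = 0  g14 = 1

g1 = d NOR c = 0 NOR 0 = 1
g2 = d NOR e = 0 NOR 1 = 0
g3 = g1 NOR b = 1 NOR 1 = 0
g4 = d NOR g1 = 0 NOR 1 = 0
g5 = e AND a AND g1 = 1 AND 1 AND 1 = 1
g7 = g1 NOR g5 = 1 NOR 1 = 0
g8 = g7 NOR g1 = 0 NOR 1 = 0
g14 = g4 NOR g8 = 0 NOR 0 = 1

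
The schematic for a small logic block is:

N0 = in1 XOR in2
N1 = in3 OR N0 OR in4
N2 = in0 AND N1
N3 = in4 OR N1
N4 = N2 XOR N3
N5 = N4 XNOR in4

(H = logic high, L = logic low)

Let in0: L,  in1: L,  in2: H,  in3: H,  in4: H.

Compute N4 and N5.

N4 = H  N5 = H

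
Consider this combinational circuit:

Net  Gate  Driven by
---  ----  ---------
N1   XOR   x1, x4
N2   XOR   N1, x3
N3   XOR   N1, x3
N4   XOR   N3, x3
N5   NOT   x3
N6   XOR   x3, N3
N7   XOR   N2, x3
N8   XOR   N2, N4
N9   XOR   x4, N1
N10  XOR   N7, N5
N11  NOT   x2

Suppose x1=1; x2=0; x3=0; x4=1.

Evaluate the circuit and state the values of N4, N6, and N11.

N4 = 0; N6 = 0; N11 = 1

N1 = x1 XOR x4 = 1 XOR 1 = 0
N3 = N1 XOR x3 = 0 XOR 0 = 0
N4 = N3 XOR x3 = 0 XOR 0 = 0
N6 = x3 XOR N3 = 0 XOR 0 = 0
N11 = NOT x2 = NOT 0 = 1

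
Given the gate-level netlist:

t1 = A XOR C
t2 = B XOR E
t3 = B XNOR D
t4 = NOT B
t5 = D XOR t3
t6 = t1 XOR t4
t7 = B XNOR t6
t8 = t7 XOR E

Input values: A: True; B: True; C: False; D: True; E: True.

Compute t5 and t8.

t5 = False, t8 = False

t1 = A XOR C = True XOR False = True
t3 = B XNOR D = True XNOR True = True
t4 = NOT B = NOT True = False
t5 = D XOR t3 = True XOR True = False
t6 = t1 XOR t4 = True XOR False = True
t7 = B XNOR t6 = True XNOR True = True
t8 = t7 XOR E = True XOR True = False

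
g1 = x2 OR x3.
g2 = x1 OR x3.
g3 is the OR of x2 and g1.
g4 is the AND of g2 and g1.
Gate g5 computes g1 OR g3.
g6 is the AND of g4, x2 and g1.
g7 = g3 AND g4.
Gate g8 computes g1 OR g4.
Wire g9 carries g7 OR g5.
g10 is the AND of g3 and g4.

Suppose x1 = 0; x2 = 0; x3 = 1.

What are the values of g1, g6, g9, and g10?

g1 = 1; g6 = 0; g9 = 1; g10 = 1

g1 = x2 OR x3 = 0 OR 1 = 1
g2 = x1 OR x3 = 0 OR 1 = 1
g3 = x2 OR g1 = 0 OR 1 = 1
g4 = g2 AND g1 = 1 AND 1 = 1
g5 = g1 OR g3 = 1 OR 1 = 1
g6 = g4 AND x2 AND g1 = 1 AND 0 AND 1 = 0
g7 = g3 AND g4 = 1 AND 1 = 1
g9 = g7 OR g5 = 1 OR 1 = 1
g10 = g3 AND g4 = 1 AND 1 = 1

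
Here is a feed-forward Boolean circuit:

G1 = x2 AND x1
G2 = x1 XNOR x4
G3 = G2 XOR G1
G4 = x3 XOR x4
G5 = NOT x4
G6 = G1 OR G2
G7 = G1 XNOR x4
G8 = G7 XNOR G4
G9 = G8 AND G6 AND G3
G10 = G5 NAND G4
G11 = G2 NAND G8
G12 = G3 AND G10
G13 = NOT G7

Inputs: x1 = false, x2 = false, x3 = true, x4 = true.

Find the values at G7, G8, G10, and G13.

G7 = false, G8 = true, G10 = true, G13 = true

G1 = x2 AND x1 = false AND false = false
G4 = x3 XOR x4 = true XOR true = false
G5 = NOT x4 = NOT true = false
G7 = G1 XNOR x4 = false XNOR true = false
G8 = G7 XNOR G4 = false XNOR false = true
G10 = G5 NAND G4 = false NAND false = true
G13 = NOT G7 = NOT false = true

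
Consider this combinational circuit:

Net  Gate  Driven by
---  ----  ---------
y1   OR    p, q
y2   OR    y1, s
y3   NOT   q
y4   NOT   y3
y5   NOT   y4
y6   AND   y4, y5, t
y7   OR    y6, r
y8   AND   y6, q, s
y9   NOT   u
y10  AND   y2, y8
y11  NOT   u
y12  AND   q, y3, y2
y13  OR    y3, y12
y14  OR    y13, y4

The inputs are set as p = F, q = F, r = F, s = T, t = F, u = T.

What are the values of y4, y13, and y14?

y1 = p OR q = F OR F = F
y2 = y1 OR s = F OR T = T
y3 = NOT q = NOT F = T
y4 = NOT y3 = NOT T = F
y12 = q AND y3 AND y2 = F AND T AND T = F
y13 = y3 OR y12 = T OR F = T
y14 = y13 OR y4 = T OR F = T

y4 = F, y13 = T, y14 = T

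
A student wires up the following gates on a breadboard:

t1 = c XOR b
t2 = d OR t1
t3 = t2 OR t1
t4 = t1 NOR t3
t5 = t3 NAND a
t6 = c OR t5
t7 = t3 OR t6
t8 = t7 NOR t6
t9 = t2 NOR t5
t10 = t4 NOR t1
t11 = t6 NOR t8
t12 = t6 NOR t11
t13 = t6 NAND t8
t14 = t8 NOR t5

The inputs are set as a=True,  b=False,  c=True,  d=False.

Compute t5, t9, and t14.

t1 = c XOR b = True XOR False = True
t2 = d OR t1 = False OR True = True
t3 = t2 OR t1 = True OR True = True
t5 = t3 NAND a = True NAND True = False
t6 = c OR t5 = True OR False = True
t7 = t3 OR t6 = True OR True = True
t8 = t7 NOR t6 = True NOR True = False
t9 = t2 NOR t5 = True NOR False = False
t14 = t8 NOR t5 = False NOR False = True

t5 = False, t9 = False, t14 = True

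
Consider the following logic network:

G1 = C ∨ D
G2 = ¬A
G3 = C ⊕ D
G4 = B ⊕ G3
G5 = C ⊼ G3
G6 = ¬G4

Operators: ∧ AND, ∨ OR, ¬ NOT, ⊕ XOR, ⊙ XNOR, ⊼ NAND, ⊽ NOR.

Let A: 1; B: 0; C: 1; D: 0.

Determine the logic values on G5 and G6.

G5 = 0; G6 = 0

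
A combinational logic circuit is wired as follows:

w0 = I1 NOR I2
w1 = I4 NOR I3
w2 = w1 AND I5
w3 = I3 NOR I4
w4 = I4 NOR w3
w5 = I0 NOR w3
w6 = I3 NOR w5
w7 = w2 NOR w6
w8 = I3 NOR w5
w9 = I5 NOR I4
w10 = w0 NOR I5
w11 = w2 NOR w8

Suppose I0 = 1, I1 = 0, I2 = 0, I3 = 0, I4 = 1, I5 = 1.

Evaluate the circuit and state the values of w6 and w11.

w6 = 1; w11 = 0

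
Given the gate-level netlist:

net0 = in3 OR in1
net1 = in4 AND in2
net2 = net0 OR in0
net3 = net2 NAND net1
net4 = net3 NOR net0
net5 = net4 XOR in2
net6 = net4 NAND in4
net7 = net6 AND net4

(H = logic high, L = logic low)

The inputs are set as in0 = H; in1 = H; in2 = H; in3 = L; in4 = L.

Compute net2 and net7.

net0 = in3 OR in1 = L OR H = H
net1 = in4 AND in2 = L AND H = L
net2 = net0 OR in0 = H OR H = H
net3 = net2 NAND net1 = H NAND L = H
net4 = net3 NOR net0 = H NOR H = L
net6 = net4 NAND in4 = L NAND L = H
net7 = net6 AND net4 = H AND L = L

net2 = H, net7 = L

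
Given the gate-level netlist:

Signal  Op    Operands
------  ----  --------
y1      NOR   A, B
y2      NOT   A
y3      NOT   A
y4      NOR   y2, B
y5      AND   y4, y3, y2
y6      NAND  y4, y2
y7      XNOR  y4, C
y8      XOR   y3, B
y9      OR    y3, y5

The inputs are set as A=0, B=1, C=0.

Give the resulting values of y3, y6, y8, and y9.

y2 = NOT A = NOT 0 = 1
y3 = NOT A = NOT 0 = 1
y4 = y2 NOR B = 1 NOR 1 = 0
y5 = y4 AND y3 AND y2 = 0 AND 1 AND 1 = 0
y6 = y4 NAND y2 = 0 NAND 1 = 1
y8 = y3 XOR B = 1 XOR 1 = 0
y9 = y3 OR y5 = 1 OR 0 = 1

y3 = 1  y6 = 1  y8 = 0  y9 = 1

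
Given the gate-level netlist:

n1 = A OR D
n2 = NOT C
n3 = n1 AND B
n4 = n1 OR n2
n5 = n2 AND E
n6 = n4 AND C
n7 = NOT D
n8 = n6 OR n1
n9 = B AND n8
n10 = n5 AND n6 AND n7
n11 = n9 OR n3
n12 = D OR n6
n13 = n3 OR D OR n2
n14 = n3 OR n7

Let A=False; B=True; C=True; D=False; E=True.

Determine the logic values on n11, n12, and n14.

n1 = A OR D = False OR False = False
n2 = NOT C = NOT True = False
n3 = n1 AND B = False AND True = False
n4 = n1 OR n2 = False OR False = False
n6 = n4 AND C = False AND True = False
n7 = NOT D = NOT False = True
n8 = n6 OR n1 = False OR False = False
n9 = B AND n8 = True AND False = False
n11 = n9 OR n3 = False OR False = False
n12 = D OR n6 = False OR False = False
n14 = n3 OR n7 = False OR True = True

n11 = False; n12 = False; n14 = True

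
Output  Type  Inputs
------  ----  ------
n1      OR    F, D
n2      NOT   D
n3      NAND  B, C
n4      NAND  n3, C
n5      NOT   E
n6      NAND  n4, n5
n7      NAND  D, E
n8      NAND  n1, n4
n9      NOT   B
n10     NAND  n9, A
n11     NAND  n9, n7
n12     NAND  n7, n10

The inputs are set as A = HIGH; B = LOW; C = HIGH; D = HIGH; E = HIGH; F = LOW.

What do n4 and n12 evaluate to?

n3 = B NAND C = LOW NAND HIGH = HIGH
n4 = n3 NAND C = HIGH NAND HIGH = LOW
n7 = D NAND E = HIGH NAND HIGH = LOW
n9 = NOT B = NOT LOW = HIGH
n10 = n9 NAND A = HIGH NAND HIGH = LOW
n12 = n7 NAND n10 = LOW NAND LOW = HIGH

n4 = LOW, n12 = HIGH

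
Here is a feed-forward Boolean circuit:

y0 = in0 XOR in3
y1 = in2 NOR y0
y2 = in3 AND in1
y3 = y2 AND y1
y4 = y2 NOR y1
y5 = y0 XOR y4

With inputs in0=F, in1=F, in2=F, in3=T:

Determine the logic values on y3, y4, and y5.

y3 = F; y4 = T; y5 = F

y0 = in0 XOR in3 = F XOR T = T
y1 = in2 NOR y0 = F NOR T = F
y2 = in3 AND in1 = T AND F = F
y3 = y2 AND y1 = F AND F = F
y4 = y2 NOR y1 = F NOR F = T
y5 = y0 XOR y4 = T XOR T = F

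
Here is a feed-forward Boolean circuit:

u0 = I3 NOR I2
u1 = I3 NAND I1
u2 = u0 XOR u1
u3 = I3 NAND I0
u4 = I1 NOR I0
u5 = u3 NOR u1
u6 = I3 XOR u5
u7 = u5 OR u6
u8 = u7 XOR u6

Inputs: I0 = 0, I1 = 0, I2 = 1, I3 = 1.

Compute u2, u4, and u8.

u2 = 1, u4 = 1, u8 = 0

u0 = I3 NOR I2 = 1 NOR 1 = 0
u1 = I3 NAND I1 = 1 NAND 0 = 1
u2 = u0 XOR u1 = 0 XOR 1 = 1
u3 = I3 NAND I0 = 1 NAND 0 = 1
u4 = I1 NOR I0 = 0 NOR 0 = 1
u5 = u3 NOR u1 = 1 NOR 1 = 0
u6 = I3 XOR u5 = 1 XOR 0 = 1
u7 = u5 OR u6 = 0 OR 1 = 1
u8 = u7 XOR u6 = 1 XOR 1 = 0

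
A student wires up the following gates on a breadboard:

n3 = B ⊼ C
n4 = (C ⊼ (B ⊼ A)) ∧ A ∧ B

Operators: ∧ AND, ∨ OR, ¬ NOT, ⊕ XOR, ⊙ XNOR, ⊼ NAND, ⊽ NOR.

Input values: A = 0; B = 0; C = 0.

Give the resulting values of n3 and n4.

n3 = 0 ⊼ 0 = 1
n4 = (0 ⊼ (0 ⊼ 0)) ∧ 0 ∧ 0 = 0

n3 = 1, n4 = 0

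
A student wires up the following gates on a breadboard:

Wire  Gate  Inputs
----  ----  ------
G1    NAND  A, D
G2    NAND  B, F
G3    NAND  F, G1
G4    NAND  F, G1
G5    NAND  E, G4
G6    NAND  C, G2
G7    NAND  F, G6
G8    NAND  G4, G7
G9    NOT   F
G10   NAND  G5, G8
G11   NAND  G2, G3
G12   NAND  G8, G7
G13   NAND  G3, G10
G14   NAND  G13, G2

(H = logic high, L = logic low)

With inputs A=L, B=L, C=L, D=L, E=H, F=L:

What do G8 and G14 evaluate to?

G8 = L  G14 = H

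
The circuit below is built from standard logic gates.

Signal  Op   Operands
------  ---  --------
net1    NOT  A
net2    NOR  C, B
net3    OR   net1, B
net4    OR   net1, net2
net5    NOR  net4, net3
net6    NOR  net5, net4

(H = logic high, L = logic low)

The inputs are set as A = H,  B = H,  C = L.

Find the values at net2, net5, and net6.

net2 = L, net5 = L, net6 = H

net1 = NOT A = NOT H = L
net2 = C NOR B = L NOR H = L
net3 = net1 OR B = L OR H = H
net4 = net1 OR net2 = L OR L = L
net5 = net4 NOR net3 = L NOR H = L
net6 = net5 NOR net4 = L NOR L = H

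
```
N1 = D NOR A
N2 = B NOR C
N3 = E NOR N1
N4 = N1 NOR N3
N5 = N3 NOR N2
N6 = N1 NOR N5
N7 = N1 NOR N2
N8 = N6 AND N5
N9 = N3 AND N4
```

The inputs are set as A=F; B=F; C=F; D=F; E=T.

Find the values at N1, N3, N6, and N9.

N1 = D NOR A = F NOR F = T
N2 = B NOR C = F NOR F = T
N3 = E NOR N1 = T NOR T = F
N4 = N1 NOR N3 = T NOR F = F
N5 = N3 NOR N2 = F NOR T = F
N6 = N1 NOR N5 = T NOR F = F
N9 = N3 AND N4 = F AND F = F

N1 = T, N3 = F, N6 = F, N9 = F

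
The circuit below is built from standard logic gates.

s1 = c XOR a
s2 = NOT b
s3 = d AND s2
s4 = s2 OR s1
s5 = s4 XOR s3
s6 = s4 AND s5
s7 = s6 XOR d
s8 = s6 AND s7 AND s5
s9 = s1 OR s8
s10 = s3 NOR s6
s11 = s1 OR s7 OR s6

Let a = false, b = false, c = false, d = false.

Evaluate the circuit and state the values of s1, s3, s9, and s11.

s1 = c XOR a = false XOR false = false
s2 = NOT b = NOT false = true
s3 = d AND s2 = false AND true = false
s4 = s2 OR s1 = true OR false = true
s5 = s4 XOR s3 = true XOR false = true
s6 = s4 AND s5 = true AND true = true
s7 = s6 XOR d = true XOR false = true
s8 = s6 AND s7 AND s5 = true AND true AND true = true
s9 = s1 OR s8 = false OR true = true
s11 = s1 OR s7 OR s6 = false OR true OR true = true

s1 = false, s3 = false, s9 = true, s11 = true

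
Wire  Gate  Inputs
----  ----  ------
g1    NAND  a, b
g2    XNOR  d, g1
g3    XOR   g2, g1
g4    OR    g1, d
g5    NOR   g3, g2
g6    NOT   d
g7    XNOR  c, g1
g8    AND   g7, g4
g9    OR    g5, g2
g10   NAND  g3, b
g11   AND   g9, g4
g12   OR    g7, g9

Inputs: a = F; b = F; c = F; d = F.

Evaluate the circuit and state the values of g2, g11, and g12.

g2 = F, g11 = F, g12 = F

g1 = a NAND b = F NAND F = T
g2 = d XNOR g1 = F XNOR T = F
g3 = g2 XOR g1 = F XOR T = T
g4 = g1 OR d = T OR F = T
g5 = g3 NOR g2 = T NOR F = F
g7 = c XNOR g1 = F XNOR T = F
g9 = g5 OR g2 = F OR F = F
g11 = g9 AND g4 = F AND T = F
g12 = g7 OR g9 = F OR F = F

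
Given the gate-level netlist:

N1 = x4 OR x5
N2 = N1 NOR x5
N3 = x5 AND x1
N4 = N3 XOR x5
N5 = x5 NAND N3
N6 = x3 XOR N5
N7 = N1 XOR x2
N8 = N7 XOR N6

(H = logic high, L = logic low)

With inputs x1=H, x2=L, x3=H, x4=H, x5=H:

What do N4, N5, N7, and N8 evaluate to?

N1 = x4 OR x5 = H OR H = H
N3 = x5 AND x1 = H AND H = H
N4 = N3 XOR x5 = H XOR H = L
N5 = x5 NAND N3 = H NAND H = L
N6 = x3 XOR N5 = H XOR L = H
N7 = N1 XOR x2 = H XOR L = H
N8 = N7 XOR N6 = H XOR H = L

N4 = L, N5 = L, N7 = H, N8 = L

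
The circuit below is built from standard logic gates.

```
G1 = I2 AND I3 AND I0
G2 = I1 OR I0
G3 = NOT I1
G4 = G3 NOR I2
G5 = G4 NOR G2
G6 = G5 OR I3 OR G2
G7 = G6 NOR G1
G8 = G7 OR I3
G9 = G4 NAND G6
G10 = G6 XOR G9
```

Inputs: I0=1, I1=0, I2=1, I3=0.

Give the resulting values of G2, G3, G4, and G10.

G2 = 1, G3 = 1, G4 = 0, G10 = 0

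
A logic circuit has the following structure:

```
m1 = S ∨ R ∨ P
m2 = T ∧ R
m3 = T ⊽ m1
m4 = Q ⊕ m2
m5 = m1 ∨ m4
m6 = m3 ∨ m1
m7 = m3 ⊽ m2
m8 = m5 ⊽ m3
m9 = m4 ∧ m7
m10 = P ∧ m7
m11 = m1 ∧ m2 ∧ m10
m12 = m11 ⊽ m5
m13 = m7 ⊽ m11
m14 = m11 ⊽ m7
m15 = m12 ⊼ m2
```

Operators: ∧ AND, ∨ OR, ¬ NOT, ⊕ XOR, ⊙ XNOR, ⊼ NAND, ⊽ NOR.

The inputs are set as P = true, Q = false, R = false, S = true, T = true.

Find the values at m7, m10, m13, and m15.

m7 = true; m10 = true; m13 = false; m15 = true

m1 = S OR R OR P = true OR false OR true = true
m2 = T AND R = true AND false = false
m3 = T NOR m1 = true NOR true = false
m4 = Q XOR m2 = false XOR false = false
m5 = m1 OR m4 = true OR false = true
m7 = m3 NOR m2 = false NOR false = true
m10 = P AND m7 = true AND true = true
m11 = m1 AND m2 AND m10 = true AND false AND true = false
m12 = m11 NOR m5 = false NOR true = false
m13 = m7 NOR m11 = true NOR false = false
m15 = m12 NAND m2 = false NAND false = true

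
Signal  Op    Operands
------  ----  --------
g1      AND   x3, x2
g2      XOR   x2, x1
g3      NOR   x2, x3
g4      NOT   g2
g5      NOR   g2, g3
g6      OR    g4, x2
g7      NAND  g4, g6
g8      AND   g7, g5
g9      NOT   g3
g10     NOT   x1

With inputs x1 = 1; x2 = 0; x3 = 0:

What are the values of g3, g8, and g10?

g2 = x2 XOR x1 = 0 XOR 1 = 1
g3 = x2 NOR x3 = 0 NOR 0 = 1
g4 = NOT g2 = NOT 1 = 0
g5 = g2 NOR g3 = 1 NOR 1 = 0
g6 = g4 OR x2 = 0 OR 0 = 0
g7 = g4 NAND g6 = 0 NAND 0 = 1
g8 = g7 AND g5 = 1 AND 0 = 0
g10 = NOT x1 = NOT 1 = 0

g3 = 1; g8 = 0; g10 = 0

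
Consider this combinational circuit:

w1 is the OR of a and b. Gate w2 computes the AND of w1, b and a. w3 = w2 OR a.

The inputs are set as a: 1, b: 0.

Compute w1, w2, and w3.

w1 = 1; w2 = 0; w3 = 1

w1 = a OR b = 1 OR 0 = 1
w2 = w1 AND b AND a = 1 AND 0 AND 1 = 0
w3 = w2 OR a = 0 OR 1 = 1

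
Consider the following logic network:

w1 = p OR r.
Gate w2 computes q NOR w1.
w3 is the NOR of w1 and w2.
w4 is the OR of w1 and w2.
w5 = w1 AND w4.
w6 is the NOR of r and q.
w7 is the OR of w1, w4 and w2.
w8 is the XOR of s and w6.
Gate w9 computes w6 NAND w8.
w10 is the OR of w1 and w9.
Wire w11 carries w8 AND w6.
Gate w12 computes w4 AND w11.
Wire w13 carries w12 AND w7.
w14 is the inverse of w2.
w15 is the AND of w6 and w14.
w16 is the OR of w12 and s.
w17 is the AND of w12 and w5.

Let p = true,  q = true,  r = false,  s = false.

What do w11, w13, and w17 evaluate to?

w1 = p OR r = true OR false = true
w2 = q NOR w1 = true NOR true = false
w4 = w1 OR w2 = true OR false = true
w5 = w1 AND w4 = true AND true = true
w6 = r NOR q = false NOR true = false
w7 = w1 OR w4 OR w2 = true OR true OR false = true
w8 = s XOR w6 = false XOR false = false
w11 = w8 AND w6 = false AND false = false
w12 = w4 AND w11 = true AND false = false
w13 = w12 AND w7 = false AND true = false
w17 = w12 AND w5 = false AND true = false

w11 = false; w13 = false; w17 = false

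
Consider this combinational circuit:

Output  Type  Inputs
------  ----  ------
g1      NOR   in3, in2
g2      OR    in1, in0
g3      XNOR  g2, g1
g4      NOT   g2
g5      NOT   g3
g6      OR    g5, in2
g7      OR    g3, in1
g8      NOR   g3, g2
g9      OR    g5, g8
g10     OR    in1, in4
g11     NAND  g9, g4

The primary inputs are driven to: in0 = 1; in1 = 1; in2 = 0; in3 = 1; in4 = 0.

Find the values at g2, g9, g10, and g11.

g1 = in3 NOR in2 = 1 NOR 0 = 0
g2 = in1 OR in0 = 1 OR 1 = 1
g3 = g2 XNOR g1 = 1 XNOR 0 = 0
g4 = NOT g2 = NOT 1 = 0
g5 = NOT g3 = NOT 0 = 1
g8 = g3 NOR g2 = 0 NOR 1 = 0
g9 = g5 OR g8 = 1 OR 0 = 1
g10 = in1 OR in4 = 1 OR 0 = 1
g11 = g9 NAND g4 = 1 NAND 0 = 1

g2 = 1, g9 = 1, g10 = 1, g11 = 1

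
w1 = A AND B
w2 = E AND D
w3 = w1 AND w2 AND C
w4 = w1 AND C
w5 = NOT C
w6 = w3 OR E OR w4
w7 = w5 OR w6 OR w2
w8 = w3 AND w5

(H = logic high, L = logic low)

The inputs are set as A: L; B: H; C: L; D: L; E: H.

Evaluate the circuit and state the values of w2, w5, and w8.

w2 = L, w5 = H, w8 = L

w1 = A AND B = L AND H = L
w2 = E AND D = H AND L = L
w3 = w1 AND w2 AND C = L AND L AND L = L
w5 = NOT C = NOT L = H
w8 = w3 AND w5 = L AND H = L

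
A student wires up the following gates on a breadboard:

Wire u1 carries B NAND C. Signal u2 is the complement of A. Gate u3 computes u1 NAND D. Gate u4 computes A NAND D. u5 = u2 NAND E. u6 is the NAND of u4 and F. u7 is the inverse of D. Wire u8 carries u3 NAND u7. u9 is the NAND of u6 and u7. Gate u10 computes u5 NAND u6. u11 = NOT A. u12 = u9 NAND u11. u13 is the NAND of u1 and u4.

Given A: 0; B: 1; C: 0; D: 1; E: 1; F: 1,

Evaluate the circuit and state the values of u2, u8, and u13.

u2 = 1; u8 = 1; u13 = 0

u1 = B NAND C = 1 NAND 0 = 1
u2 = NOT A = NOT 0 = 1
u3 = u1 NAND D = 1 NAND 1 = 0
u4 = A NAND D = 0 NAND 1 = 1
u7 = NOT D = NOT 1 = 0
u8 = u3 NAND u7 = 0 NAND 0 = 1
u13 = u1 NAND u4 = 1 NAND 1 = 0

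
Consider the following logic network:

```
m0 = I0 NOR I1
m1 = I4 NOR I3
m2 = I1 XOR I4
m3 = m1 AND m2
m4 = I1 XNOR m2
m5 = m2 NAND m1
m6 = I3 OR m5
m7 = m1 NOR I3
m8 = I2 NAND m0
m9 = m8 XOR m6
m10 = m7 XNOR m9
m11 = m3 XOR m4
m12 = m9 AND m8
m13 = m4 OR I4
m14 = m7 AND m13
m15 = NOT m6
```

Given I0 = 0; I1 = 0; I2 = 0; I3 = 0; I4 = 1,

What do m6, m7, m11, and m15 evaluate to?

m6 = 1, m7 = 1, m11 = 0, m15 = 0

m1 = I4 NOR I3 = 1 NOR 0 = 0
m2 = I1 XOR I4 = 0 XOR 1 = 1
m3 = m1 AND m2 = 0 AND 1 = 0
m4 = I1 XNOR m2 = 0 XNOR 1 = 0
m5 = m2 NAND m1 = 1 NAND 0 = 1
m6 = I3 OR m5 = 0 OR 1 = 1
m7 = m1 NOR I3 = 0 NOR 0 = 1
m11 = m3 XOR m4 = 0 XOR 0 = 0
m15 = NOT m6 = NOT 1 = 0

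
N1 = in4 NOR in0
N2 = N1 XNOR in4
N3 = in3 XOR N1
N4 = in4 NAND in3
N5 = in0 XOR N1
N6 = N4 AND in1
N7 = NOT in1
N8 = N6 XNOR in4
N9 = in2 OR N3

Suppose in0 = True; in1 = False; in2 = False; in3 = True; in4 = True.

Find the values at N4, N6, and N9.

N1 = in4 NOR in0 = True NOR True = False
N3 = in3 XOR N1 = True XOR False = True
N4 = in4 NAND in3 = True NAND True = False
N6 = N4 AND in1 = False AND False = False
N9 = in2 OR N3 = False OR True = True

N4 = False, N6 = False, N9 = True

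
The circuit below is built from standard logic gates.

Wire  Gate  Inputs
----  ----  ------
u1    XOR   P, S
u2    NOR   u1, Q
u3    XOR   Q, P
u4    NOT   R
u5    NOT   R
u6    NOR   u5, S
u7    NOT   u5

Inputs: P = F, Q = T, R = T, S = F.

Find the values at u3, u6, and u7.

u3 = Q XOR P = T XOR F = T
u5 = NOT R = NOT T = F
u6 = u5 NOR S = F NOR F = T
u7 = NOT u5 = NOT F = T

u3 = T; u6 = T; u7 = T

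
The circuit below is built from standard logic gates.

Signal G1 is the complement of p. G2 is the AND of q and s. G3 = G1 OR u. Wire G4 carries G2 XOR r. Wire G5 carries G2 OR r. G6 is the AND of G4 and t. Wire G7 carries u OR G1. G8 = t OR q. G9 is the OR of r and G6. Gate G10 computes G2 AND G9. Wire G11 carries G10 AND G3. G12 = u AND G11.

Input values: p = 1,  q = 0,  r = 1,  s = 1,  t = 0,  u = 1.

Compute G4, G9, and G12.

G1 = NOT p = NOT 1 = 0
G2 = q AND s = 0 AND 1 = 0
G3 = G1 OR u = 0 OR 1 = 1
G4 = G2 XOR r = 0 XOR 1 = 1
G6 = G4 AND t = 1 AND 0 = 0
G9 = r OR G6 = 1 OR 0 = 1
G10 = G2 AND G9 = 0 AND 1 = 0
G11 = G10 AND G3 = 0 AND 1 = 0
G12 = u AND G11 = 1 AND 0 = 0

G4 = 1, G9 = 1, G12 = 0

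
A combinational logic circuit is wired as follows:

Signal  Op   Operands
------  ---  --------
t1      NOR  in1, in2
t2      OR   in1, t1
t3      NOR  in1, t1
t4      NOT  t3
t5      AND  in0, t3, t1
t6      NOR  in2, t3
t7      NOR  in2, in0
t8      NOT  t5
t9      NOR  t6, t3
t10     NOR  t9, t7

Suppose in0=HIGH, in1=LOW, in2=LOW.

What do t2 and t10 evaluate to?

t2 = HIGH, t10 = HIGH

t1 = in1 NOR in2 = LOW NOR LOW = HIGH
t2 = in1 OR t1 = LOW OR HIGH = HIGH
t3 = in1 NOR t1 = LOW NOR HIGH = LOW
t6 = in2 NOR t3 = LOW NOR LOW = HIGH
t7 = in2 NOR in0 = LOW NOR HIGH = LOW
t9 = t6 NOR t3 = HIGH NOR LOW = LOW
t10 = t9 NOR t7 = LOW NOR LOW = HIGH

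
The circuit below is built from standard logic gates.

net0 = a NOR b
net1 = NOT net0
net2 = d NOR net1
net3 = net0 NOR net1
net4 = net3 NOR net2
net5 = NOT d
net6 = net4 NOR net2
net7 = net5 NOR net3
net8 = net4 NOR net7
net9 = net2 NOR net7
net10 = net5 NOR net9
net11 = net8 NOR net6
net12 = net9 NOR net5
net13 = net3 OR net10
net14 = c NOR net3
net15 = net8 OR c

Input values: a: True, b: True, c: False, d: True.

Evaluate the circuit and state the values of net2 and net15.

net0 = a NOR b = True NOR True = False
net1 = NOT net0 = NOT False = True
net2 = d NOR net1 = True NOR True = False
net3 = net0 NOR net1 = False NOR True = False
net4 = net3 NOR net2 = False NOR False = True
net5 = NOT d = NOT True = False
net7 = net5 NOR net3 = False NOR False = True
net8 = net4 NOR net7 = True NOR True = False
net15 = net8 OR c = False OR False = False

net2 = False, net15 = False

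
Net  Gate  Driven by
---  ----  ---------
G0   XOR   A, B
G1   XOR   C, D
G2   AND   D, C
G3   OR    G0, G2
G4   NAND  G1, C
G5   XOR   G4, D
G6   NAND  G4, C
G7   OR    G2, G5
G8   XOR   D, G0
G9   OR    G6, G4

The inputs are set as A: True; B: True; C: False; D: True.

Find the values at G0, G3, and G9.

G0 = A XOR B = True XOR True = False
G1 = C XOR D = False XOR True = True
G2 = D AND C = True AND False = False
G3 = G0 OR G2 = False OR False = False
G4 = G1 NAND C = True NAND False = True
G6 = G4 NAND C = True NAND False = True
G9 = G6 OR G4 = True OR True = True

G0 = False, G3 = False, G9 = True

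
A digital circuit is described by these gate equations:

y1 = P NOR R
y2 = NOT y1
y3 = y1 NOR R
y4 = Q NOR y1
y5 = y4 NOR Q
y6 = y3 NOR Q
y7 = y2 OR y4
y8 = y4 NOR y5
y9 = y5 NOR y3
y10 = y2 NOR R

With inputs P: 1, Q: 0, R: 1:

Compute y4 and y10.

y4 = 1, y10 = 0

y1 = P NOR R = 1 NOR 1 = 0
y2 = NOT y1 = NOT 0 = 1
y4 = Q NOR y1 = 0 NOR 0 = 1
y10 = y2 NOR R = 1 NOR 1 = 0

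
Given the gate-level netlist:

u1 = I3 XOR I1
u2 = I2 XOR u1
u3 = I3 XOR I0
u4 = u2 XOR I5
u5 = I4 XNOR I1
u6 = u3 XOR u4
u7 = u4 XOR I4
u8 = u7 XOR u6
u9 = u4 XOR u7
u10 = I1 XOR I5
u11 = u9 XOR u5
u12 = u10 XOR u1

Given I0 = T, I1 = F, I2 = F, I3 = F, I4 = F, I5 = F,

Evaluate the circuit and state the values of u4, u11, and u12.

u1 = I3 XOR I1 = F XOR F = F
u2 = I2 XOR u1 = F XOR F = F
u4 = u2 XOR I5 = F XOR F = F
u5 = I4 XNOR I1 = F XNOR F = T
u7 = u4 XOR I4 = F XOR F = F
u9 = u4 XOR u7 = F XOR F = F
u10 = I1 XOR I5 = F XOR F = F
u11 = u9 XOR u5 = F XOR T = T
u12 = u10 XOR u1 = F XOR F = F

u4 = F, u11 = T, u12 = F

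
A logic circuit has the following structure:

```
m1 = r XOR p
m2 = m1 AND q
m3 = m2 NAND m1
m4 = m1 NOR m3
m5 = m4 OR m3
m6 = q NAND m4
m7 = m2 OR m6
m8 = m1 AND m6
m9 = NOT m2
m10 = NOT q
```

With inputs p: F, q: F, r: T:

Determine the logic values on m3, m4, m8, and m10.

m3 = T; m4 = F; m8 = T; m10 = T

m1 = r XOR p = T XOR F = T
m2 = m1 AND q = T AND F = F
m3 = m2 NAND m1 = F NAND T = T
m4 = m1 NOR m3 = T NOR T = F
m6 = q NAND m4 = F NAND F = T
m8 = m1 AND m6 = T AND T = T
m10 = NOT q = NOT F = T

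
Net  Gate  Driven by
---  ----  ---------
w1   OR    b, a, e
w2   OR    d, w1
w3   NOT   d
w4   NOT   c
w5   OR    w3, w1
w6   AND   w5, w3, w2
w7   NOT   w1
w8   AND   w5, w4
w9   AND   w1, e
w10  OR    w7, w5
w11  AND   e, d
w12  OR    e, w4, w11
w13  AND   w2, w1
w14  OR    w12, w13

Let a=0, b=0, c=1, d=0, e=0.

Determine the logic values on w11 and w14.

w11 = 0; w14 = 0

w1 = b OR a OR e = 0 OR 0 OR 0 = 0
w2 = d OR w1 = 0 OR 0 = 0
w4 = NOT c = NOT 1 = 0
w11 = e AND d = 0 AND 0 = 0
w12 = e OR w4 OR w11 = 0 OR 0 OR 0 = 0
w13 = w2 AND w1 = 0 AND 0 = 0
w14 = w12 OR w13 = 0 OR 0 = 0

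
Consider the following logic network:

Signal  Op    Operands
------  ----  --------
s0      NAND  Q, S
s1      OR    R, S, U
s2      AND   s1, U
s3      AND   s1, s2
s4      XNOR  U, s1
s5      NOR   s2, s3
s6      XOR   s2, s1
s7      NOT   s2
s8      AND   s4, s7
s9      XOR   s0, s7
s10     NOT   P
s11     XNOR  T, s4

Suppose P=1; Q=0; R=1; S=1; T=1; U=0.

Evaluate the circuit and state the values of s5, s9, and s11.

s5 = 1, s9 = 0, s11 = 0

s0 = Q NAND S = 0 NAND 1 = 1
s1 = R OR S OR U = 1 OR 1 OR 0 = 1
s2 = s1 AND U = 1 AND 0 = 0
s3 = s1 AND s2 = 1 AND 0 = 0
s4 = U XNOR s1 = 0 XNOR 1 = 0
s5 = s2 NOR s3 = 0 NOR 0 = 1
s7 = NOT s2 = NOT 0 = 1
s9 = s0 XOR s7 = 1 XOR 1 = 0
s11 = T XNOR s4 = 1 XNOR 0 = 0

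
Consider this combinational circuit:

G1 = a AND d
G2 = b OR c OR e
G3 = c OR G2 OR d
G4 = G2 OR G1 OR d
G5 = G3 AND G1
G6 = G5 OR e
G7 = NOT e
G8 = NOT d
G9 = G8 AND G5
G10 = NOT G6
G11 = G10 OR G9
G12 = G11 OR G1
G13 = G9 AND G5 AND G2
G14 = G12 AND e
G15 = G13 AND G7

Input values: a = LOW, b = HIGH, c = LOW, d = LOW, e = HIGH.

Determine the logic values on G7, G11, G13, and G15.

G7 = LOW; G11 = LOW; G13 = LOW; G15 = LOW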